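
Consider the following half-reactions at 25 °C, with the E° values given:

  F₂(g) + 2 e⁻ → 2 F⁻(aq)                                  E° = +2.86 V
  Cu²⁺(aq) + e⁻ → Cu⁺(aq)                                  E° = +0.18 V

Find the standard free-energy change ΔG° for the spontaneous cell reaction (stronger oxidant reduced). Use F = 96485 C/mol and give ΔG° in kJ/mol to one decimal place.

-517.2 kJ/mol

F₂/F⁻ (E° = +2.86 V) is the cathode; Cu²⁺/Cu⁺ (E° = +0.18 V) is the anode, so E°cell = +2.68 V.
Balancing electrons gives n = 2 (lcm of 2 and 1).
ΔG° = −nFE° = −(2)(96485)(+2.68) = -517,160 J = -517.2 kJ/mol.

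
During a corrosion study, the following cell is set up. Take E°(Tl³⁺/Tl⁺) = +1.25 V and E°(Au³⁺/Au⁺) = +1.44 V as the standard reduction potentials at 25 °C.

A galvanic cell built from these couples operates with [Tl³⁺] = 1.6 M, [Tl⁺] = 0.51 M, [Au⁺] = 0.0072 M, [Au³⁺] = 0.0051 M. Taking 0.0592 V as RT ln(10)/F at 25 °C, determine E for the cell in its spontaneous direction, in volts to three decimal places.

Au³⁺/Au⁺ is the cathode (higher E°), Tl³⁺/Tl⁺ the anode: E°cell = +1.44 − (+1.25) = +0.19 V, n = 2.
Overall: Au³⁺(aq) + Tl⁺(aq) → Au⁺(aq) + Tl³⁺(aq)
Q = [Au⁺]·[Tl³⁺] / ([Au³⁺]·[Tl⁺]); log Q = 0.646.
E = E° − (0.0592/n) log Q = +0.19 − (0.0592/2)(0.646) = +0.171 V.

+0.171 V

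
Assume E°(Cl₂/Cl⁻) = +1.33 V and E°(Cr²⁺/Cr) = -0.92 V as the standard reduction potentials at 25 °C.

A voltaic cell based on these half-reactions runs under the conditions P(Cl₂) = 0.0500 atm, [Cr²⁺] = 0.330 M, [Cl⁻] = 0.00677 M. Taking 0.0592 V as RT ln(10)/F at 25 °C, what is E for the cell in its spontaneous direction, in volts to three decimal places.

+2.354 V

Cl₂/Cl⁻ is the cathode (higher E°), Cr²⁺/Cr the anode: E°cell = +1.33 − (-0.92) = +2.25 V, n = 2.
Overall: Cl₂(g) + Cr(s) → 2 Cl⁻(aq) + Cr²⁺(aq)
Q = [Cl⁻]^2·[Cr²⁺] / (P(Cl₂)); log Q = -3.519.
E = E° − (0.0592/n) log Q = +2.25 − (0.0592/2)(-3.519) = +2.354 V.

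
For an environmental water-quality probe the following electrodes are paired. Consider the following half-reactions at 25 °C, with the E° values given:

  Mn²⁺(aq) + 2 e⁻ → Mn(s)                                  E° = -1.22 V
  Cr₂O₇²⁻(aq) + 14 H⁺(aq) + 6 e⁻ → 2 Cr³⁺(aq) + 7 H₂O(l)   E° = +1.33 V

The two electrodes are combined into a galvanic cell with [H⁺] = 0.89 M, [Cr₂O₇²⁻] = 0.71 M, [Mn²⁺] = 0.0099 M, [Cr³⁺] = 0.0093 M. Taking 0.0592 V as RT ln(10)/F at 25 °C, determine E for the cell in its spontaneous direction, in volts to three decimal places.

Cr₂O₇²⁻/Cr³⁺ is the cathode (higher E°), Mn²⁺/Mn the anode: E°cell = +1.33 − (-1.22) = +2.55 V, n = 6.
Overall: Cr₂O₇²⁻(aq) + 14 H⁺(aq) + 3 Mn(s) → 2 Cr³⁺(aq) + 7 H₂O(l) + 3 Mn²⁺(aq)
Q = [Cr³⁺]^2·[Mn²⁺]^3 / ([Cr₂O₇²⁻]·[H⁺]^14); log Q = -9.219.
E = E° − (0.0592/n) log Q = +2.55 − (0.0592/6)(-9.219) = +2.641 V.

+2.641 V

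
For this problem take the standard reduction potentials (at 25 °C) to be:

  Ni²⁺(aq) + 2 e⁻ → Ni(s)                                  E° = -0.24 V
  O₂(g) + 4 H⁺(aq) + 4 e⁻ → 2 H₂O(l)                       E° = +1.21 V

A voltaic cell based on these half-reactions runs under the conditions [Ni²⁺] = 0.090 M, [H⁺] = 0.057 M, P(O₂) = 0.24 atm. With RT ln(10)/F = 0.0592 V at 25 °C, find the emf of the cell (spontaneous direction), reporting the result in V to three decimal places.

+1.398 V

O₂/H₂O is the cathode (higher E°), Ni²⁺/Ni the anode: E°cell = +1.21 − (-0.24) = +1.45 V, n = 4.
Overall: O₂(g) + 4 H⁺(aq) + 2 Ni(s) → 2 H₂O(l) + 2 Ni²⁺(aq)
Q = [Ni²⁺]^2 / (P(O₂)·[H⁺]^4); log Q = 3.505.
E = E° − (0.0592/n) log Q = +1.45 − (0.0592/4)(3.505) = +1.398 V.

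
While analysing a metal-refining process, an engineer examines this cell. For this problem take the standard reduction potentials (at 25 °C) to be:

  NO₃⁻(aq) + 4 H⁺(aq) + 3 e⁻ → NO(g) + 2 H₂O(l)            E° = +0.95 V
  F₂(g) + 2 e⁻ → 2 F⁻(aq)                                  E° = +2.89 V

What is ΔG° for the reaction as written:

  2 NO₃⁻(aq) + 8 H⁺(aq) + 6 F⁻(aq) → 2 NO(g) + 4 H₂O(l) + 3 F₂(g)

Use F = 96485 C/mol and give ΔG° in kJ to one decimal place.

+1123.1 kJ

As written, NO₃⁻/NO is reduced (cathode) and F₂/F⁻ is oxidised (anode), so E°cell = (+0.95) − (+2.89) = -1.94 V.
Balancing electrons gives n = 6.
ΔG° = −nFE° = −(6)(96485)(-1.94) = 1,123,085 J = +1123.1 kJ.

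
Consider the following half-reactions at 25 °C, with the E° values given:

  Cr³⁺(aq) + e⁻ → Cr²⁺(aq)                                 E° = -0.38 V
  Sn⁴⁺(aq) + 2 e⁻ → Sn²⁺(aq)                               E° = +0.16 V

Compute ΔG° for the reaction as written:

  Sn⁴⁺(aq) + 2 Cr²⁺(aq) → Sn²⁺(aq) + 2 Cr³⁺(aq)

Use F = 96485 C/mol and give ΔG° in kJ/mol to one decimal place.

-104.2 kJ/mol

As written, Sn⁴⁺/Sn²⁺ is reduced (cathode) and Cr³⁺/Cr²⁺ is oxidised (anode), so E°cell = (+0.16) − (-0.38) = +0.54 V.
Balancing electrons gives n = 2.
ΔG° = −nFE° = −(2)(96485)(+0.54) = -104,204 J = -104.2 kJ/mol.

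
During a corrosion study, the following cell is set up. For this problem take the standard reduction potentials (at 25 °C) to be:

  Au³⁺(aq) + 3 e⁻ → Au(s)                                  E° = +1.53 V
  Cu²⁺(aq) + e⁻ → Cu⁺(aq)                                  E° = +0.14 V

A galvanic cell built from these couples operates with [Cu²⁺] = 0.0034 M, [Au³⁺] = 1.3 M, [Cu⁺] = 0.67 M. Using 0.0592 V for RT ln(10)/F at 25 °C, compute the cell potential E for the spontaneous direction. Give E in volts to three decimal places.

Au³⁺/Au is the cathode (higher E°), Cu²⁺/Cu⁺ the anode: E°cell = +1.53 − (+0.14) = +1.39 V, n = 3.
Overall: Au³⁺(aq) + 3 Cu⁺(aq) → Au(s) + 3 Cu²⁺(aq)
Q = [Cu²⁺]^3 / ([Au³⁺]·[Cu⁺]^3); log Q = -6.998.
E = E° − (0.0592/n) log Q = +1.39 − (0.0592/3)(-6.998) = +1.528 V.

+1.528 V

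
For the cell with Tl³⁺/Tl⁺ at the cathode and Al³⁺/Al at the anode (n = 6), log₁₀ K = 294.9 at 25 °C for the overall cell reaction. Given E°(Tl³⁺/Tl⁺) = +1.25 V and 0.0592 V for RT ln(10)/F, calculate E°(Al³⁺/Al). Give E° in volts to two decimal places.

-1.66 V

E°cell = (0.0592/n)·log K = (0.0592/6)(294.9) = +2.910 V.
Since Tl³⁺/Tl⁺ is the cathode and Al³⁺/Al the anode, E°cell = E°(Tl³⁺/Tl⁺) − E°(Al³⁺/Al).
So E°(Al³⁺/Al) = E°(Tl³⁺/Tl⁺) − E°cell = (+1.25) − (+2.910) = -1.66 V.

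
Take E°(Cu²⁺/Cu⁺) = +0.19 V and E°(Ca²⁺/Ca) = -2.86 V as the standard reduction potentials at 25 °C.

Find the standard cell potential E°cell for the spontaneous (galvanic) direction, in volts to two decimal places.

+3.05 V

The Cu²⁺/Cu⁺ couple has the higher reduction potential, so it is the cathode; Ca²⁺/Ca is oxidised at the anode.
E°cell = E°(cathode) − E°(anode) = (+0.19) − (-2.86) = +3.05 V.
Since E°cell > 0, the reaction is spontaneous under standard conditions.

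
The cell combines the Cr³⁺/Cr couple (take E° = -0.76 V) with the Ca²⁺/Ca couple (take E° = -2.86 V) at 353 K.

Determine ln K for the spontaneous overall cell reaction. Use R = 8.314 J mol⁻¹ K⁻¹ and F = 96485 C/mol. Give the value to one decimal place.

414.2

Cathode: Cr³⁺/Cr; anode: Ca²⁺/Ca. E°cell = (-0.76) − (-2.86) = +2.10 V, with n = 6.
ΔG° = −nFE° = −RT ln K, so ln K = nFE°/(RT) = (6)(96485)(+2.10) / ((8.314)(353)) = 414.234.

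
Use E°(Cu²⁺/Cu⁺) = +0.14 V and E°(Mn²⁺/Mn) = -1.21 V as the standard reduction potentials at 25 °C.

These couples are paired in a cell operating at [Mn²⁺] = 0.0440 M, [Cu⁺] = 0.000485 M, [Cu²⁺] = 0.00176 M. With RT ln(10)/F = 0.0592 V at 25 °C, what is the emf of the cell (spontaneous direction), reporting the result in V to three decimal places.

Cu²⁺/Cu⁺ is the cathode (higher E°), Mn²⁺/Mn the anode: E°cell = +0.14 − (-1.21) = +1.35 V, n = 2.
Overall: 2 Cu²⁺(aq) + Mn(s) → 2 Cu⁺(aq) + Mn²⁺(aq)
Q = [Cu⁺]^2·[Mn²⁺] / ([Cu²⁺]^2); log Q = -2.476.
E = E° − (0.0592/n) log Q = +1.35 − (0.0592/2)(-2.476) = +1.423 V.

+1.423 V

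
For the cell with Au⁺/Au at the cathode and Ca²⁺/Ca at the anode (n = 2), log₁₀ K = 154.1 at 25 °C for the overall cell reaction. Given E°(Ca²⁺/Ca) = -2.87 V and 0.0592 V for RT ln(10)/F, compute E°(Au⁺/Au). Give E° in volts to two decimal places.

E°cell = (0.0592/n)·log K = (0.0592/2)(154.1) = +4.561 V.
Since Au⁺/Au is the cathode and Ca²⁺/Ca the anode, E°cell = E°(Au⁺/Au) − E°(Ca²⁺/Ca).
So E°(Au⁺/Au) = E°cell + E°(Ca²⁺/Ca) = +4.561 + (-2.87) = +1.69 V.

+1.69 V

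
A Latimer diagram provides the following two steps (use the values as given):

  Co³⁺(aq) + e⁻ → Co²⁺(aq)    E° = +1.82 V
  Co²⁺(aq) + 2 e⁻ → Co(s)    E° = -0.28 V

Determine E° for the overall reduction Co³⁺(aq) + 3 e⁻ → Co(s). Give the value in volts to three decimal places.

+0.420 V

Standard free energies of sequential steps add: ΔG°₃ = ΔG°₁ + ΔG°₂, so n₃E°₃ = n₁E°₁ + n₂E°₂.
E°₃ = (1×+1.82 + 2×-0.28) / 3 = (+1.260) / 3 = +0.420 V.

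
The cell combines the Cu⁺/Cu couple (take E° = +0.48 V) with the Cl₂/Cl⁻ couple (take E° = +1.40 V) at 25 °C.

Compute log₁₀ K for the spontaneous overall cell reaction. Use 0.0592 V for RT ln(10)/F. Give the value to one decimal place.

31.1

Cathode: Cl₂/Cl⁻; anode: Cu⁺/Cu. E°cell = +0.92 V, n = 2.
log K = nE°cell / 0.0592 = (2)(+0.92) / 0.0592 = 31.1.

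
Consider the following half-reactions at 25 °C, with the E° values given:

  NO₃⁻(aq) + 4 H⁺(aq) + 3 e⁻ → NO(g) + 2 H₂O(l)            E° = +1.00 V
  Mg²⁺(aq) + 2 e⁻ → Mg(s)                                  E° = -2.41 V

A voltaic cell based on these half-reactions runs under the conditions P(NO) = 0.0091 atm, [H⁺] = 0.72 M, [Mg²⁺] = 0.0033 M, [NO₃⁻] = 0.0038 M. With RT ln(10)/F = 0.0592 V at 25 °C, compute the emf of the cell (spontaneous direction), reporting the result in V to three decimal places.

NO₃⁻/NO is the cathode (higher E°), Mg²⁺/Mg the anode: E°cell = +1.00 − (-2.41) = +3.41 V, n = 6.
Overall: 2 NO₃⁻(aq) + 8 H⁺(aq) + 3 Mg(s) → 2 NO(g) + 4 H₂O(l) + 3 Mg²⁺(aq)
Q = P(NO)^2·[Mg²⁺]^3 / ([NO₃⁻]^2·[H⁺]^8); log Q = -5.545.
E = E° − (0.0592/n) log Q = +3.41 − (0.0592/6)(-5.545) = +3.465 V.

+3.465 V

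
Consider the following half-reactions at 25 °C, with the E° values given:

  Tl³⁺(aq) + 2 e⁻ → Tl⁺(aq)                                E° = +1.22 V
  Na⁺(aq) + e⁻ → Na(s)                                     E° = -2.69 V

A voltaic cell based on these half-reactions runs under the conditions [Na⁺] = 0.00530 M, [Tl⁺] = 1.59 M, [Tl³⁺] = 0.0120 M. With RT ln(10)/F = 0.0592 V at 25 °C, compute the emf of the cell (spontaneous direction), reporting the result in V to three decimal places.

+3.982 V

Tl³⁺/Tl⁺ is the cathode (higher E°), Na⁺/Na the anode: E°cell = +1.22 − (-2.69) = +3.91 V, n = 2.
Overall: Tl³⁺(aq) + 2 Na(s) → Tl⁺(aq) + 2 Na⁺(aq)
Q = [Tl⁺]·[Na⁺]^2 / ([Tl³⁺]); log Q = -2.429.
E = E° − (0.0592/n) log Q = +3.91 − (0.0592/2)(-2.429) = +3.982 V.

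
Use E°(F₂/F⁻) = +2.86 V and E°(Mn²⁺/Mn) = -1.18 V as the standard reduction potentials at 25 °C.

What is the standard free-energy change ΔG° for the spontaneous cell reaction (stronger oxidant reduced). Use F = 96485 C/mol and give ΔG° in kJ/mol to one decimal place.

F₂/F⁻ (E° = +2.86 V) is the cathode; Mn²⁺/Mn (E° = -1.18 V) is the anode, so E°cell = +4.04 V.
Balancing electrons gives n = 2 (lcm of 2 and 2).
ΔG° = −nFE° = −(2)(96485)(+4.04) = -779,599 J = -779.6 kJ/mol.

-779.6 kJ/mol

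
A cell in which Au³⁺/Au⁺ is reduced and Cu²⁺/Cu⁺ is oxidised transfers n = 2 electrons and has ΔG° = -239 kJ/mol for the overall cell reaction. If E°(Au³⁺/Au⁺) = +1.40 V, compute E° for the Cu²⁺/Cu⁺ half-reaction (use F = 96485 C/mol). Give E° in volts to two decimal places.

E°cell = −ΔG°/(nF) = −(-239×10³)/((2)(96485)) = +1.239 V.
Since Au³⁺/Au⁺ is the cathode and Cu²⁺/Cu⁺ the anode, E°cell = E°(Au³⁺/Au⁺) − E°(Cu²⁺/Cu⁺).
So E°(Cu²⁺/Cu⁺) = E°(Au³⁺/Au⁺) − E°cell = (+1.40) − (+1.239) = +0.16 V.

+0.16 V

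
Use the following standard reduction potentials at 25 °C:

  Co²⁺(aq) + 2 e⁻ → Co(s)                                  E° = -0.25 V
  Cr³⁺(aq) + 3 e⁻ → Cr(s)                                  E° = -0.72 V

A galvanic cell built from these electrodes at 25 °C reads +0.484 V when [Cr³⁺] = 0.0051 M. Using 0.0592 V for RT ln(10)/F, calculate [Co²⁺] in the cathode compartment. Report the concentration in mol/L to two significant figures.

0.088 M

Co²⁺/Co is the cathode, Cr³⁺/Cr the anode: E°cell = +0.47 V, n = 6.
Overall reaction: 3 Co²⁺(aq) + 2 Cr(s) → 3 Co(s) + 2 Cr³⁺(aq); Q = [Cr³⁺]^2/[Co²⁺]^3.
From E = E° − (0.0592/n) log Q: log Q = (E° − E)·n/0.0592 = (+0.47 − (+0.484))·6/0.0592 = -1.4189.
So 3·log[Co²⁺] = 2·log(0.0051) − log Q = -4.5849 − (-1.4189) = -3.1660; log[Co²⁺] = -3.1660 / 3 = -1.0553; [Co²⁺] = 10^(-1.0553) ≈ 0.088 M.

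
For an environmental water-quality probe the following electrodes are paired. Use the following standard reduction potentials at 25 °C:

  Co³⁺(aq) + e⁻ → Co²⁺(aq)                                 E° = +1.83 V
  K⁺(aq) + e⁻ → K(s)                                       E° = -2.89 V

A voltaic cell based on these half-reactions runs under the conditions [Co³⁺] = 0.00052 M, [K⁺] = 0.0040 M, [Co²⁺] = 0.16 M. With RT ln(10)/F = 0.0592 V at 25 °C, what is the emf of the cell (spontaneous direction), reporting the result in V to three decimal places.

Co³⁺/Co²⁺ is the cathode (higher E°), K⁺/K the anode: E°cell = +1.83 − (-2.89) = +4.72 V, n = 1.
Overall: Co³⁺(aq) + K(s) → Co²⁺(aq) + K⁺(aq)
Q = [Co²⁺]·[K⁺] / ([Co³⁺]); log Q = 0.090.
E = E° − (0.0592/n) log Q = +4.72 − (0.0592/1)(0.090) = +4.715 V.

+4.715 V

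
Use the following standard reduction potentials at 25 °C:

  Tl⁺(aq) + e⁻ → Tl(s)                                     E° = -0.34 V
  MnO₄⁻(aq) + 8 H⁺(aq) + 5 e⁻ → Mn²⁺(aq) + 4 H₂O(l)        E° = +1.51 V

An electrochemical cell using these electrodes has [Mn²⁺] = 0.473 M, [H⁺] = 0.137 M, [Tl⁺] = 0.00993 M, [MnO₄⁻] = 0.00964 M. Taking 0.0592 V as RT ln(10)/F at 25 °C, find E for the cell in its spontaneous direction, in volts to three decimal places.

MnO₄⁻/Mn²⁺ is the cathode (higher E°), Tl⁺/Tl the anode: E°cell = +1.51 − (-0.34) = +1.85 V, n = 5.
Overall: MnO₄⁻(aq) + 8 H⁺(aq) + 5 Tl(s) → Mn²⁺(aq) + 4 H₂O(l) + 5 Tl⁺(aq)
Q = [Mn²⁺]·[Tl⁺]^5 / ([MnO₄⁻]·[H⁺]^8); log Q = -1.418.
E = E° − (0.0592/n) log Q = +1.85 − (0.0592/5)(-1.418) = +1.867 V.

+1.867 V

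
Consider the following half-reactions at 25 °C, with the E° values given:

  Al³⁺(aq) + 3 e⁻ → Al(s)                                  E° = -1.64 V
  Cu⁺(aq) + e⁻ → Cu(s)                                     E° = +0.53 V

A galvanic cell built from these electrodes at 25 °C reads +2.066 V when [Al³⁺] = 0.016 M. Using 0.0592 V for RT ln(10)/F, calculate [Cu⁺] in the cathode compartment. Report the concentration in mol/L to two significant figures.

0.0044 M

Cu⁺/Cu is the cathode, Al³⁺/Al the anode: E°cell = +2.17 V, n = 3.
Overall reaction: 3 Cu⁺(aq) + Al(s) → 3 Cu(s) + Al³⁺(aq); Q = [Al³⁺]^1/[Cu⁺]^3.
From E = E° − (0.0592/n) log Q: log Q = (E° − E)·n/0.0592 = (+2.17 − (+2.066))·3/0.0592 = 5.2703.
So 3·log[Cu⁺] = 1·log(0.016) − log Q = -1.7959 − (5.2703) = -7.0662; log[Cu⁺] = -7.0662 / 3 = -2.3554; [Cu⁺] = 10^(-2.3554) ≈ 0.0044 M.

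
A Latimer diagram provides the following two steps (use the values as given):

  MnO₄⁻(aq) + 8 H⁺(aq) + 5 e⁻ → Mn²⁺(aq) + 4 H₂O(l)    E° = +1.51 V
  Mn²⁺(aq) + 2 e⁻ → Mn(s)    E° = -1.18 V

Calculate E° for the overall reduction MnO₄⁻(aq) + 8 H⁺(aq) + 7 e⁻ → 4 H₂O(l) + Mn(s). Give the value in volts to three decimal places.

+0.741 V

Standard free energies of sequential steps add: ΔG°₃ = ΔG°₁ + ΔG°₂, so n₃E°₃ = n₁E°₁ + n₂E°₂.
E°₃ = (5×+1.51 + 2×-1.18) / 7 = (+5.190) / 7 = +0.741 V.
Simply averaging or adding the two E° values would be wrong; the electron-weighted sum is required.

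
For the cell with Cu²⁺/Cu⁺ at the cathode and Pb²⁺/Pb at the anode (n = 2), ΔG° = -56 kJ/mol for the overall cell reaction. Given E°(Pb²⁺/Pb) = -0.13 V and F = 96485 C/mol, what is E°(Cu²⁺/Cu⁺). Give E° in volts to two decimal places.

E°cell = −ΔG°/(nF) = −(-56×10³)/((2)(96485)) = +0.290 V.
Since Cu²⁺/Cu⁺ is the cathode and Pb²⁺/Pb the anode, E°cell = E°(Cu²⁺/Cu⁺) − E°(Pb²⁺/Pb).
So E°(Cu²⁺/Cu⁺) = E°cell + E°(Pb²⁺/Pb) = +0.290 + (-0.13) = +0.16 V.

+0.16 V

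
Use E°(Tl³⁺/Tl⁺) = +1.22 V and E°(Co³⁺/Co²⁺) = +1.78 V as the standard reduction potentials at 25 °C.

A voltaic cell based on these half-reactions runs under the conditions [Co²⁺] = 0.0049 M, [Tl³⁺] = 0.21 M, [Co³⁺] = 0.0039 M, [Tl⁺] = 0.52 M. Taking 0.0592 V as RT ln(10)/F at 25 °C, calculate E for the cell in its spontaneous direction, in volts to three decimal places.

+0.566 V

Co³⁺/Co²⁺ is the cathode (higher E°), Tl³⁺/Tl⁺ the anode: E°cell = +1.78 − (+1.22) = +0.56 V, n = 2.
Overall: 2 Co³⁺(aq) + Tl⁺(aq) → 2 Co²⁺(aq) + Tl³⁺(aq)
Q = [Co²⁺]^2·[Tl³⁺] / ([Co³⁺]^2·[Tl⁺]); log Q = -0.196.
E = E° − (0.0592/n) log Q = +0.56 − (0.0592/2)(-0.196) = +0.566 V.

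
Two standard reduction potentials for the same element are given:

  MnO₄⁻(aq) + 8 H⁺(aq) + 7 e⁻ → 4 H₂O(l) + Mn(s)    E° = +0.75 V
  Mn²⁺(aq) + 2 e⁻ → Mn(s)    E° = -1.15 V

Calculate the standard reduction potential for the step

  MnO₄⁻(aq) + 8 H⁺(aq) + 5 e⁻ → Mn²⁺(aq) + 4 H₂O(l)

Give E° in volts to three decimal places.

Sequential free energies add, so n₃E°₃ = n₁E°₁ + n₂E°₂.
With n₃ = 7, and the known step contributing 2×(-1.15) V, the unknown satisfies 5·E° = 7×(+0.75) − 2×(-1.15) = +7.550.
E° = +7.550 / 5 = +1.510 V.

+1.510 V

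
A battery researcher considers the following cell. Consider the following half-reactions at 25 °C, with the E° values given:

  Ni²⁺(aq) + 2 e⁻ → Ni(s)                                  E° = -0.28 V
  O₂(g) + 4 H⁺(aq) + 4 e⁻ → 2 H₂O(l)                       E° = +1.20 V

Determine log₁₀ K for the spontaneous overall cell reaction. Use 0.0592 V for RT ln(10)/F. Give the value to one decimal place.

100.0

Cathode: O₂/H₂O; anode: Ni²⁺/Ni. E°cell = +1.48 V, n = 4.
log K = nE°cell / 0.0592 = (4)(+1.48) / 0.0592 = 100.0.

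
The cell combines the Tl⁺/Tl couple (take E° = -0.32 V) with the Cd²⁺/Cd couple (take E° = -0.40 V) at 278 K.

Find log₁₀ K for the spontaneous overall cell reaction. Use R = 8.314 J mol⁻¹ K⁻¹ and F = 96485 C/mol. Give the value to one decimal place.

2.9

Cathode: Tl⁺/Tl; anode: Cd²⁺/Cd. E°cell = (-0.32) − (-0.40) = +0.08 V, with n = 2.
ΔG° = −nFE° = −RT ln K, so ln K = nFE°/(RT) = (2)(96485)(+0.08) / ((8.314)(278)) = 6.679.
log₁₀ K = 6.679 / ln 10 = 2.9.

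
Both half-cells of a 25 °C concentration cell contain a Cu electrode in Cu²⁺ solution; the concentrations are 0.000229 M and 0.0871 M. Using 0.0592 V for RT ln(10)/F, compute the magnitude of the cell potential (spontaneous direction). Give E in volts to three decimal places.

For a concentration cell E°cell = 0. The 0.0871 M side is the cathode (reduction is favoured where [Cu²⁺] is higher).
With n = 2, E = −(0.0592/2) log([Cu²⁺]ₐₙ/[Cu²⁺]꜀ₐₜ) = −(0.0592/2) log(0.000229/0.0871) = −(0.0592/2)(-2.580) = +0.076 V.

+0.076 V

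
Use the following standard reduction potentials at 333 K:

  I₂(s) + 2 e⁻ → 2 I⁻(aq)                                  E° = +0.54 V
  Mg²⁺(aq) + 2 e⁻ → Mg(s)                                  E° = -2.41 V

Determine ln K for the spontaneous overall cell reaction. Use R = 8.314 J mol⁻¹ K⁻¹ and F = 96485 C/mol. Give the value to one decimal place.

205.6

Cathode: I₂/I⁻; anode: Mg²⁺/Mg. E°cell = (+0.54) − (-2.41) = +2.95 V, with n = 2.
ΔG° = −nFE° = −RT ln K, so ln K = nFE°/(RT) = (2)(96485)(+2.95) / ((8.314)(333)) = 205.616.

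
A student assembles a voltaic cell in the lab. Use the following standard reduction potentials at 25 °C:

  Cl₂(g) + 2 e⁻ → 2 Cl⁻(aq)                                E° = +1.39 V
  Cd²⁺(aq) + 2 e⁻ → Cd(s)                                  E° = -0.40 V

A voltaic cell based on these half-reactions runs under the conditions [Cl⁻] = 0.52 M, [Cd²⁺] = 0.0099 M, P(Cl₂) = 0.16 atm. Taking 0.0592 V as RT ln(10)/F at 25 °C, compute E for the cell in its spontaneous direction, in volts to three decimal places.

Cl₂/Cl⁻ is the cathode (higher E°), Cd²⁺/Cd the anode: E°cell = +1.39 − (-0.40) = +1.79 V, n = 2.
Overall: Cl₂(g) + Cd(s) → 2 Cl⁻(aq) + Cd²⁺(aq)
Q = [Cl⁻]^2·[Cd²⁺] / (P(Cl₂)); log Q = -1.776.
E = E° − (0.0592/n) log Q = +1.79 − (0.0592/2)(-1.776) = +1.843 V.

+1.843 V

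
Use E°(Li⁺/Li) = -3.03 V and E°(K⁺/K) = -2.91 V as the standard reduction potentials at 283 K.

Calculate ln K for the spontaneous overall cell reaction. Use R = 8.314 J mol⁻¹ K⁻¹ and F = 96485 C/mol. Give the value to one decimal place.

4.9

Cathode: K⁺/K; anode: Li⁺/Li. E°cell = (-2.91) − (-3.03) = +0.12 V, with n = 1.
ΔG° = −nFE° = −RT ln K, so ln K = nFE°/(RT) = (1)(96485)(+0.12) / ((8.314)(283)) = 4.921.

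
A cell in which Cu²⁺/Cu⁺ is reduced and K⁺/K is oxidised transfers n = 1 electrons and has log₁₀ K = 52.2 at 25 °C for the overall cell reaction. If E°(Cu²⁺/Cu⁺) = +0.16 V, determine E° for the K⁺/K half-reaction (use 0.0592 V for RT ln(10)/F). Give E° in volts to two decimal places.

-2.93 V

E°cell = (0.0592/n)·log K = (0.0592/1)(52.2) = +3.090 V.
Since Cu²⁺/Cu⁺ is the cathode and K⁺/K the anode, E°cell = E°(Cu²⁺/Cu⁺) − E°(K⁺/K).
So E°(K⁺/K) = E°(Cu²⁺/Cu⁺) − E°cell = (+0.16) − (+3.090) = -2.93 V.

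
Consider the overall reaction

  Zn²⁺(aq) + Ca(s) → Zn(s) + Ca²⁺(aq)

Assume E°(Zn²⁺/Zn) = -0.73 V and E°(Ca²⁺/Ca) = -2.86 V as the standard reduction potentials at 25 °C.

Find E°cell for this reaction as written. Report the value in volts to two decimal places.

+2.13 V

The Zn²⁺/Zn couple has the higher reduction potential, so it is the cathode; Ca²⁺/Ca is oxidised at the anode.
E°cell = E°(cathode) − E°(anode) = (-0.73) − (-2.86) = +2.13 V.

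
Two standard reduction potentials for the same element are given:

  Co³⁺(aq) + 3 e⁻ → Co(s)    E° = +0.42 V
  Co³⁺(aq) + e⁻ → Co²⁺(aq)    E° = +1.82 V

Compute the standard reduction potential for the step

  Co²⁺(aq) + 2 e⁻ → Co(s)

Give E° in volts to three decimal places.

Sequential free energies add, so n₃E°₃ = n₁E°₁ + n₂E°₂.
With n₃ = 3, and the known step contributing 1×(+1.82) V, the unknown satisfies 2·E° = 3×(+0.42) − 1×(+1.82) = -0.560.
E° = -0.560 / 2 = -0.280 V.

-0.280 V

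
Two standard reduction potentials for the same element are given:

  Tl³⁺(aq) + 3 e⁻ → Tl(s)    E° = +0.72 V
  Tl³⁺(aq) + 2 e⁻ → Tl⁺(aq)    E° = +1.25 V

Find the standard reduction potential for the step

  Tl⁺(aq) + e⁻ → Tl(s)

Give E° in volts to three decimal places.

Sequential free energies add, so n₃E°₃ = n₁E°₁ + n₂E°₂.
With n₃ = 3, and the known step contributing 2×(+1.25) V, the unknown satisfies 1·E° = 3×(+0.72) − 2×(+1.25) = -0.340.
E° = -0.340 / 1 = -0.340 V.

-0.340 V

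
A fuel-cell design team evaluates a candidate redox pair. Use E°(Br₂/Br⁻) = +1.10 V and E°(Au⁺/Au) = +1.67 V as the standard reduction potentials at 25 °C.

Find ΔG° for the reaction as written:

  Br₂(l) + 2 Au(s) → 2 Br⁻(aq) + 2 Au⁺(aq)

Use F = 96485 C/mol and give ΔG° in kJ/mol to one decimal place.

As written, Br₂/Br⁻ is reduced (cathode) and Au⁺/Au is oxidised (anode), so E°cell = (+1.10) − (+1.67) = -0.57 V.
Balancing electrons gives n = 2.
ΔG° = −nFE° = −(2)(96485)(-0.57) = 109,993 J = +110.0 kJ/mol.

+110.0 kJ/mol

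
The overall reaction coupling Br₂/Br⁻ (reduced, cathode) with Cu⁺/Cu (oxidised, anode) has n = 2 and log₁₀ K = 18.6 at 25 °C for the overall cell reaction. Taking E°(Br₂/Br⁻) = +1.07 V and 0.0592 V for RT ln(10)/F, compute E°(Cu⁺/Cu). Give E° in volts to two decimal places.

E°cell = (0.0592/n)·log K = (0.0592/2)(18.6) = +0.551 V.
Since Br₂/Br⁻ is the cathode and Cu⁺/Cu the anode, E°cell = E°(Br₂/Br⁻) − E°(Cu⁺/Cu).
So E°(Cu⁺/Cu) = E°(Br₂/Br⁻) − E°cell = (+1.07) − (+0.551) = +0.52 V.

+0.52 V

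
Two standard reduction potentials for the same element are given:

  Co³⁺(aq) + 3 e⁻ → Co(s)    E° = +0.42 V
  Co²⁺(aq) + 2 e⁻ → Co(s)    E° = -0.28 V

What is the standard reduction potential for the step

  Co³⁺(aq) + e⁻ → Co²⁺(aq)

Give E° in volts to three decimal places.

Sequential free energies add, so n₃E°₃ = n₁E°₁ + n₂E°₂.
With n₃ = 3, and the known step contributing 2×(-0.28) V, the unknown satisfies 1·E° = 3×(+0.42) − 2×(-0.28) = +1.820.
E° = +1.820 / 1 = +1.820 V.

+1.820 V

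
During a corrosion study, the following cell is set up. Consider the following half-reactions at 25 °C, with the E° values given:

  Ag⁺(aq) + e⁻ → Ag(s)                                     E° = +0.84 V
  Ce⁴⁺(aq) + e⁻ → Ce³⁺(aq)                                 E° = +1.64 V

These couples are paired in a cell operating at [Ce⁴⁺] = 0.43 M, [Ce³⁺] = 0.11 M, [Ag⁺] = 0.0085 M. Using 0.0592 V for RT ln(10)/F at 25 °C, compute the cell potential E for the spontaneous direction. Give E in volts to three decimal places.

Ce⁴⁺/Ce³⁺ is the cathode (higher E°), Ag⁺/Ag the anode: E°cell = +1.64 − (+0.84) = +0.80 V, n = 1.
Overall: Ce⁴⁺(aq) + Ag(s) → Ce³⁺(aq) + Ag⁺(aq)
Q = [Ce³⁺]·[Ag⁺] / ([Ce⁴⁺]); log Q = -2.663.
E = E° − (0.0592/n) log Q = +0.80 − (0.0592/1)(-2.663) = +0.958 V.

+0.958 V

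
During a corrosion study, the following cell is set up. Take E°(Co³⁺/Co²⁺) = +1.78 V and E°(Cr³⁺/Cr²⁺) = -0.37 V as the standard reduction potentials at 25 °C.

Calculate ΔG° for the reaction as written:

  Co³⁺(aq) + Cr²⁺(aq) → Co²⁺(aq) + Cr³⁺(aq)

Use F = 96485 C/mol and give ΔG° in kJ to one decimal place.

-207.4 kJ

As written, Co³⁺/Co²⁺ is reduced (cathode) and Cr³⁺/Cr²⁺ is oxidised (anode), so E°cell = (+1.78) − (-0.37) = +2.15 V.
Balancing electrons gives n = 1.
ΔG° = −nFE° = −(1)(96485)(+2.15) = -207,443 J = -207.4 kJ.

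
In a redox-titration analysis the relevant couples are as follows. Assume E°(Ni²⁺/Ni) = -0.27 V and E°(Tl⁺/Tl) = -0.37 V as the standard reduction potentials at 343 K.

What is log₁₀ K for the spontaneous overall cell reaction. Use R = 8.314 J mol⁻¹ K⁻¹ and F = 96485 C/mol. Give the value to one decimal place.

Cathode: Ni²⁺/Ni; anode: Tl⁺/Tl. E°cell = (-0.27) − (-0.37) = +0.10 V, with n = 2.
ΔG° = −nFE° = −RT ln K, so ln K = nFE°/(RT) = (2)(96485)(+0.10) / ((8.314)(343)) = 6.767.
log₁₀ K = 6.767 / ln 10 = 2.9.

2.9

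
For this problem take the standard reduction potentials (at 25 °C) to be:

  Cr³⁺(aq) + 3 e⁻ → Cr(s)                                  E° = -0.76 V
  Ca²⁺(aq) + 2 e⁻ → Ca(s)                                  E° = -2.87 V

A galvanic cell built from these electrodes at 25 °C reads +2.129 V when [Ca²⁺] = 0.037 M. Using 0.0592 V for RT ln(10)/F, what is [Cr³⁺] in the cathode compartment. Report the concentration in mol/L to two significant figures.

0.065 M

Cr³⁺/Cr is the cathode, Ca²⁺/Ca the anode: E°cell = +2.11 V, n = 6.
Overall reaction: 2 Cr³⁺(aq) + 3 Ca(s) → 2 Cr(s) + 3 Ca²⁺(aq); Q = [Ca²⁺]^3/[Cr³⁺]^2.
From E = E° − (0.0592/n) log Q: log Q = (E° − E)·n/0.0592 = (+2.11 − (+2.129))·6/0.0592 = -1.9257.
So 2·log[Cr³⁺] = 3·log(0.037) − log Q = -4.2954 − (-1.9257) = -2.3697; log[Cr³⁺] = -2.3697 / 2 = -1.1848; [Cr³⁺] = 10^(-1.1848) ≈ 0.065 M.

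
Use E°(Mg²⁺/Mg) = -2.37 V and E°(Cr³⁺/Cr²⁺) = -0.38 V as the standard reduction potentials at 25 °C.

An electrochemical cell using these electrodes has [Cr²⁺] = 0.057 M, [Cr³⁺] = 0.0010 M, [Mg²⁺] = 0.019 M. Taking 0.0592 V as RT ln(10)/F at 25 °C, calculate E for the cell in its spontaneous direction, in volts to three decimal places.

+1.937 V

Cr³⁺/Cr²⁺ is the cathode (higher E°), Mg²⁺/Mg the anode: E°cell = -0.38 − (-2.37) = +1.99 V, n = 2.
Overall: 2 Cr³⁺(aq) + Mg(s) → 2 Cr²⁺(aq) + Mg²⁺(aq)
Q = [Cr²⁺]^2·[Mg²⁺] / ([Cr³⁺]^2); log Q = 1.791.
E = E° − (0.0592/n) log Q = +1.99 − (0.0592/2)(1.791) = +1.937 V.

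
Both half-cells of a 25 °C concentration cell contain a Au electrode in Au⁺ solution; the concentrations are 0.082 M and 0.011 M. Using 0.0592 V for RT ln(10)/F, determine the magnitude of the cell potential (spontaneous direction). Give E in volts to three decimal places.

For a concentration cell E°cell = 0. The 0.082 M side is the cathode (reduction is favoured where [Au⁺] is higher).
With n = 1, E = −(0.0592/1) log([Au⁺]ₐₙ/[Au⁺]꜀ₐₜ) = −(0.0592/1) log(0.011/0.082) = −(0.0592/1)(-0.872) = +0.052 V.

+0.052 V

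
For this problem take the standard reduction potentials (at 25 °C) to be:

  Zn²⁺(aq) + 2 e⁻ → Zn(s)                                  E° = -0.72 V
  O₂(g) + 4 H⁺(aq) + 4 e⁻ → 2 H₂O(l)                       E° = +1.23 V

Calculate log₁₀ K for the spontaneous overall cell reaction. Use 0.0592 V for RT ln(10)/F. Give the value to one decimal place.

131.8

Cathode: O₂/H₂O; anode: Zn²⁺/Zn. E°cell = +1.95 V, n = 4.
log K = nE°cell / 0.0592 = (4)(+1.95) / 0.0592 = 131.8.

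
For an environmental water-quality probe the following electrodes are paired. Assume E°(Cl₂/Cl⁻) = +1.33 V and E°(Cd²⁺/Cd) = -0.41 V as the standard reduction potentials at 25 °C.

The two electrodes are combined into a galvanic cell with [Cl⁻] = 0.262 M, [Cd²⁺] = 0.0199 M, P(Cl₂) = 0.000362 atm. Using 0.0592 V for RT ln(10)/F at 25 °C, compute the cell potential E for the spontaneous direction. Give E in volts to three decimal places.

+1.723 V

Cl₂/Cl⁻ is the cathode (higher E°), Cd²⁺/Cd the anode: E°cell = +1.33 − (-0.41) = +1.74 V, n = 2.
Overall: Cl₂(g) + Cd(s) → 2 Cl⁻(aq) + Cd²⁺(aq)
Q = [Cl⁻]^2·[Cd²⁺] / (P(Cl₂)); log Q = 0.577.
E = E° − (0.0592/n) log Q = +1.74 − (0.0592/2)(0.577) = +1.723 V.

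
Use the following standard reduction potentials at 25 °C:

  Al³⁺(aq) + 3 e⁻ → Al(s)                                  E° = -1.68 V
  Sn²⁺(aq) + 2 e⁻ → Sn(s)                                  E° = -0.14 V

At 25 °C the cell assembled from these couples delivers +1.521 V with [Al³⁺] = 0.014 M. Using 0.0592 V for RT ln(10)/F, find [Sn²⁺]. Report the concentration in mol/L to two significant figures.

Sn²⁺/Sn is the cathode, Al³⁺/Al the anode: E°cell = +1.54 V, n = 6.
Overall reaction: 3 Sn²⁺(aq) + 2 Al(s) → 3 Sn(s) + 2 Al³⁺(aq); Q = [Al³⁺]^2/[Sn²⁺]^3.
From E = E° − (0.0592/n) log Q: log Q = (E° − E)·n/0.0592 = (+1.54 − (+1.521))·6/0.0592 = 1.9257.
So 3·log[Sn²⁺] = 2·log(0.014) − log Q = -3.7077 − (1.9257) = -5.6334; log[Sn²⁺] = -5.6334 / 3 = -1.8778; [Sn²⁺] = 10^(-1.8778) ≈ 0.013 M.

0.013 M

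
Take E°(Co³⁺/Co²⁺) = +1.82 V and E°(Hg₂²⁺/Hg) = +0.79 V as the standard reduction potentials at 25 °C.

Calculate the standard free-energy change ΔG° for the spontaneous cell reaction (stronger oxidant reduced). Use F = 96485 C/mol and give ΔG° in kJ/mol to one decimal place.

-198.8 kJ/mol

Co³⁺/Co²⁺ (E° = +1.82 V) is the cathode; Hg₂²⁺/Hg (E° = +0.79 V) is the anode, so E°cell = +1.03 V.
Balancing electrons gives n = 2 (lcm of 1 and 2).
ΔG° = −nFE° = −(2)(96485)(+1.03) = -198,759 J = -198.8 kJ/mol.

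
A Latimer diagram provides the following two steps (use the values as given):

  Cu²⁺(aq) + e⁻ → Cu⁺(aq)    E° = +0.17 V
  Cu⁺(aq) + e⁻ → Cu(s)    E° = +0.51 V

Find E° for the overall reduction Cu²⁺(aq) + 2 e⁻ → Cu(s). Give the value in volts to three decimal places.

+0.340 V

Since ΔG° = −nFE° is additive over sequential reductions, n₃E°₃ = n₁E°₁ + n₂E°₂.
E°₃ = (1×+0.17 + 1×+0.51) / 2 = (+0.680) / 2 = +0.340 V.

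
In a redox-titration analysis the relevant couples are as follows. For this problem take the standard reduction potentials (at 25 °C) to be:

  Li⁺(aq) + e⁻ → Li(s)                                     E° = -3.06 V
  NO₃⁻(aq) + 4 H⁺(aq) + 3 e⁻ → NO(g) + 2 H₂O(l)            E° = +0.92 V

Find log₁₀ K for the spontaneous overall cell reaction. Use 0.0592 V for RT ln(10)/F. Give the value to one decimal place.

Cathode: NO₃⁻/NO; anode: Li⁺/Li. E°cell = +3.98 V, n = 3.
log K = nE°cell / 0.0592 = (3)(+3.98) / 0.0592 = 201.7.

201.7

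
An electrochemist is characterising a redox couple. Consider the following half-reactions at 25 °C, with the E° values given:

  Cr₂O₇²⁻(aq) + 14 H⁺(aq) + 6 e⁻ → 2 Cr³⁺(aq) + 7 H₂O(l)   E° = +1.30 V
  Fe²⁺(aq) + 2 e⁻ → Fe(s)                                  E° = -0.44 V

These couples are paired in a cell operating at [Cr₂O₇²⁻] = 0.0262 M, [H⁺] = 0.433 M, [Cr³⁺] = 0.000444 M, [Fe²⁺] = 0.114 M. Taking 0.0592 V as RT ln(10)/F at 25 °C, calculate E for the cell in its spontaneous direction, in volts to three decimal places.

+1.768 V

Cr₂O₇²⁻/Cr³⁺ is the cathode (higher E°), Fe²⁺/Fe the anode: E°cell = +1.30 − (-0.44) = +1.74 V, n = 6.
Overall: Cr₂O₇²⁻(aq) + 14 H⁺(aq) + 3 Fe(s) → 2 Cr³⁺(aq) + 7 H₂O(l) + 3 Fe²⁺(aq)
Q = [Cr³⁺]^2·[Fe²⁺]^3 / ([Cr₂O₇²⁻]·[H⁺]^14); log Q = -2.864.
E = E° − (0.0592/n) log Q = +1.74 − (0.0592/6)(-2.864) = +1.768 V.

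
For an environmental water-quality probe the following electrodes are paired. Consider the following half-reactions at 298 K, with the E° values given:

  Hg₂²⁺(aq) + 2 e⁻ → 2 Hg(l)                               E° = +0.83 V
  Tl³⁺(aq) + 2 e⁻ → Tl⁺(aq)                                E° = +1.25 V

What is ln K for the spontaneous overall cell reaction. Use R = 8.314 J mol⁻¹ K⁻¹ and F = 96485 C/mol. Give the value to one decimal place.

Cathode: Tl³⁺/Tl⁺; anode: Hg₂²⁺/Hg. E°cell = (+1.25) − (+0.83) = +0.42 V, with n = 2.
ΔG° = −nFE° = −RT ln K, so ln K = nFE°/(RT) = (2)(96485)(+0.42) / ((8.314)(298)) = 32.712.

32.7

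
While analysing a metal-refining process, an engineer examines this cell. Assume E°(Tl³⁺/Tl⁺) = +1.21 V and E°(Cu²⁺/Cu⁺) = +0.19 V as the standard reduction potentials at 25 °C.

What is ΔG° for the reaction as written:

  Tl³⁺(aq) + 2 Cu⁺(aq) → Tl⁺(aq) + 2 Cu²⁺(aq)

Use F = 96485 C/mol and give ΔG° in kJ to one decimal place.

As written, Tl³⁺/Tl⁺ is reduced (cathode) and Cu²⁺/Cu⁺ is oxidised (anode), so E°cell = (+1.21) − (+0.19) = +1.02 V.
Balancing electrons gives n = 2.
ΔG° = −nFE° = −(2)(96485)(+1.02) = -196,829 J = -196.8 kJ.

-196.8 kJ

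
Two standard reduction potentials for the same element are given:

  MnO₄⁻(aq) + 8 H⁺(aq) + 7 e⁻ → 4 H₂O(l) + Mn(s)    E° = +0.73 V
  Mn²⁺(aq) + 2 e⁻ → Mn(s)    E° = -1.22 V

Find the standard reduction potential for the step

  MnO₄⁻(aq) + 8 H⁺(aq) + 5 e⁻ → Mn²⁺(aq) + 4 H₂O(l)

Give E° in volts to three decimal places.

+1.510 V

Sequential free energies add, so n₃E°₃ = n₁E°₁ + n₂E°₂.
With n₃ = 7, and the known step contributing 2×(-1.22) V, the unknown satisfies 5·E° = 7×(+0.73) − 2×(-1.22) = +7.550.
E° = +7.550 / 5 = +1.510 V.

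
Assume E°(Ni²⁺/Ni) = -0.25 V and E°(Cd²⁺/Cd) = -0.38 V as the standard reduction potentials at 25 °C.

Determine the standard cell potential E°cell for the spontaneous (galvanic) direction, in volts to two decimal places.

The Ni²⁺/Ni couple has the higher reduction potential, so it is the cathode; Cd²⁺/Cd is oxidised at the anode.
E°cell = E°(cathode) − E°(anode) = (-0.25) − (-0.38) = +0.13 V.

+0.13 V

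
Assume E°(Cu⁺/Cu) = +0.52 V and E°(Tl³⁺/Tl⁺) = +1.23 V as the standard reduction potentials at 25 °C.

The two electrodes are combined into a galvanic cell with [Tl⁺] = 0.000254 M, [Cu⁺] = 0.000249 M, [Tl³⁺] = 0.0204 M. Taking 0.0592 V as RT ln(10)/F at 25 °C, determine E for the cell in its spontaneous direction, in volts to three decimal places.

+0.980 V

Tl³⁺/Tl⁺ is the cathode (higher E°), Cu⁺/Cu the anode: E°cell = +1.23 − (+0.52) = +0.71 V, n = 2.
Overall: Tl³⁺(aq) + 2 Cu(s) → Tl⁺(aq) + 2 Cu⁺(aq)
Q = [Tl⁺]·[Cu⁺]^2 / ([Tl³⁺]); log Q = -9.112.
E = E° − (0.0592/n) log Q = +0.71 − (0.0592/2)(-9.112) = +0.980 V.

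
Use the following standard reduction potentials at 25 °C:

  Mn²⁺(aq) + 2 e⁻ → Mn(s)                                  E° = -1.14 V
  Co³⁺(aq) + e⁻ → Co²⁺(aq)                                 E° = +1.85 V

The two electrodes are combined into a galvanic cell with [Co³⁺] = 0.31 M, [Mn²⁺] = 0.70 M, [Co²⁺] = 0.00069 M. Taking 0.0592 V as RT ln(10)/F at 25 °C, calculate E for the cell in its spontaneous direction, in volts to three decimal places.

Co³⁺/Co²⁺ is the cathode (higher E°), Mn²⁺/Mn the anode: E°cell = +1.85 − (-1.14) = +2.99 V, n = 2.
Overall: 2 Co³⁺(aq) + Mn(s) → 2 Co²⁺(aq) + Mn²⁺(aq)
Q = [Co²⁺]^2·[Mn²⁺] / ([Co³⁺]^2); log Q = -5.460.
E = E° − (0.0592/n) log Q = +2.99 − (0.0592/2)(-5.460) = +3.152 V.

+3.152 V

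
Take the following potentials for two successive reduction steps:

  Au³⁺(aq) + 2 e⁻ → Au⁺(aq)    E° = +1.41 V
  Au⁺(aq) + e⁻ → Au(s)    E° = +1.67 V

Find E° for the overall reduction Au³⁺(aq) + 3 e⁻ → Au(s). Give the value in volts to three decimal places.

Adding the free-energy changes (−nFE°) of the two steps gives −n₃FE°₃ = −n₁FE°₁ − n₂FE°₂.
E°₃ = (2×+1.41 + 1×+1.67) / 3 = (+4.490) / 3 = +1.497 V.

+1.497 V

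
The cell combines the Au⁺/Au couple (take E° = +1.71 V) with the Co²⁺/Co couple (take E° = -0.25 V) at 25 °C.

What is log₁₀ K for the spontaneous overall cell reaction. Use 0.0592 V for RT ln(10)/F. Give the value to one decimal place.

66.2

Cathode: Au⁺/Au; anode: Co²⁺/Co. E°cell = +1.96 V, n = 2.
log K = nE°cell / 0.0592 = (2)(+1.96) / 0.0592 = 66.2.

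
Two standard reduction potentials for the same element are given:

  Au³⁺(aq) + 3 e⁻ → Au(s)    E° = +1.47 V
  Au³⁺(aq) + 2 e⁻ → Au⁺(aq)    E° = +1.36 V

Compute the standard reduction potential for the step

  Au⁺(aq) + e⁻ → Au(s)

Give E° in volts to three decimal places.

+1.690 V

Sequential free energies add, so n₃E°₃ = n₁E°₁ + n₂E°₂.
With n₃ = 3, and the known step contributing 2×(+1.36) V, the unknown satisfies 1·E° = 3×(+1.47) − 2×(+1.36) = +1.690.
E° = +1.690 / 1 = +1.690 V.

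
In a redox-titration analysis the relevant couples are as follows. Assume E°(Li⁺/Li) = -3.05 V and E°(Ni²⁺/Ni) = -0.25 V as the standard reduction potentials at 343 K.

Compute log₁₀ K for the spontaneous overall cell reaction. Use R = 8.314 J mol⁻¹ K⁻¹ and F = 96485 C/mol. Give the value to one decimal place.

Cathode: Ni²⁺/Ni; anode: Li⁺/Li. E°cell = (-0.25) − (-3.05) = +2.80 V, with n = 2.
ΔG° = −nFE° = −RT ln K, so ln K = nFE°/(RT) = (2)(96485)(+2.80) / ((8.314)(343)) = 189.471.
log₁₀ K = 189.471 / ln 10 = 82.3.

82.3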